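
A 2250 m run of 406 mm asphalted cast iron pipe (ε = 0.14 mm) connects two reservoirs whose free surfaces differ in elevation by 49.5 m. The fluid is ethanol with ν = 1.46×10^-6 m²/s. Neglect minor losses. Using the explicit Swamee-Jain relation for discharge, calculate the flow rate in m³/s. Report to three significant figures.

Swamee-Jain (Type II): Q = -0.965·√(gD⁵h_f/L)·ln[ε/(3.7D) + √(3.17ν²L/(gD³h_f))]
√(gD⁵h_f/L) = √(9.81·0.406⁵·49.5/2250) = 0.04879
ε/(3.7D) = 9.32×10^-5; √(3.17ν²L/(gD³h_f)) = 2.16×10^-5
Q = -0.965·0.04879·ln(1.148×10^-4) = 0.4272 m³/s
Check: V = 3.30 m/s, Re = 9.18×10^5, f = 0.01620, h_f = 49.8 m ≈ 49.5 m ✓

Q ≈ 0.427 m³/s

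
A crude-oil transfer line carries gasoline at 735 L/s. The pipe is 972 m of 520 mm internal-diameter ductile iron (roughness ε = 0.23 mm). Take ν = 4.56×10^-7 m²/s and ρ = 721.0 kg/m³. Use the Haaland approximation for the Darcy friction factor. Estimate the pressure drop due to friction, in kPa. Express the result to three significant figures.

V = 4Q/(πD²) = 4·0.735/(π·0.520²) = 3.461 m/s
Re = VD/ν = 3.461·0.520/4.56×10^-7 = 3.95×10^6 → turbulent
ε/D = 0.23/520 = 4.42×10^-4
Haaland: f = 0.01641
h_f = f(L/D)V²/(2g) = 0.01641·(972/0.520)·3.461²/(2·9.81) = 18.72 m
Δp = ρg·h_f = 721.0·9.81·18.72 = 132.4 kPa

Δp ≈ 132 kPa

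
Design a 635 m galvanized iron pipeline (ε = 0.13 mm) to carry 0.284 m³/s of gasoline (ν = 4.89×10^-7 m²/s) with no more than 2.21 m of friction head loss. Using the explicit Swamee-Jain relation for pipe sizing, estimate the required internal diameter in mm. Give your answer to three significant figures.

D ≈ 500 mm

Swamee-Jain (Type III): D = 0.66·[ε^1.25·(LQ²/(gh_f))^4.75 + ν·Q^9.4·(L/(gh_f))^5.2]^0.04
LQ²/(gh_f) = 2.362; L/(gh_f) = 29.29
Term 1 = ε^1.25·(…)^4.75 = 8.24×10^-4; Term 2 = ν·Q^9.4·(…)^5.2 = 1.50×10^-4
D = 0.66·(8.24×10^-4 + 1.50×10^-4)^0.04 = 0.5001 m = 500 mm
Check: V = 1.45 m/s, Re = 1.48×10^6, f = 0.01514, h_f = 2.05 m ≈ 2.21 m ✓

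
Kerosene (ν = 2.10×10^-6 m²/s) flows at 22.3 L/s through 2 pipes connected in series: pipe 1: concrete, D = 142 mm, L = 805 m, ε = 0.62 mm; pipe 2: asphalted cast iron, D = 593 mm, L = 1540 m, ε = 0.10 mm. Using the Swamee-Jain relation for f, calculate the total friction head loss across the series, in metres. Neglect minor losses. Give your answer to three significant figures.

Pipe 1: V = 1.408 m/s, Re = 9.52×10^4, ε/D = 0.00437, f = 0.03049, h_1 = f(L/D)V²/2g = 17.47 m
Pipe 2: V = 0.08074 m/s, Re = 2.28×10^4, ε/D = 1.69×10^-4, f = 0.02543, h_2 = f(L/D)V²/2g = 0.02195 m
Series → Q common, losses add: H = Σh = 17.49 m

H ≈ 17.5 m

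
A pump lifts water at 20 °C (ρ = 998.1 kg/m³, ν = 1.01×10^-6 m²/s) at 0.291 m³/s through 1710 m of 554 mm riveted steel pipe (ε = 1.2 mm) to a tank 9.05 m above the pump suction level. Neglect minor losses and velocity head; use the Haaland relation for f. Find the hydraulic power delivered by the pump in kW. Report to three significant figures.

V = 4Q/(πD²) = 1.207 m/s; Re = 6.62×10^5; ε/D = 0.00217; f = 0.02420
h_f = f(L/D)V²/2g = 5.549 m
Total head H = z + h_f = 9.05 + 5.549 = 14.60 m
P_hyd = ρgQH = 998.1·9.81·0.291·14.60 = 41.60 kW

P_hyd ≈ 41.6 kW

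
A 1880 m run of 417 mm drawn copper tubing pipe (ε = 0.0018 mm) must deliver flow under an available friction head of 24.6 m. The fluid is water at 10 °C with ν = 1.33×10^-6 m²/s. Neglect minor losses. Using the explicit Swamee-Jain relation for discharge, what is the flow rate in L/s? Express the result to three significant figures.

Swamee-Jain (Type II): Q = -0.965·√(gD⁵h_f/L)·ln[ε/(3.7D) + √(3.17ν²L/(gD³h_f))]
√(gD⁵h_f/L) = √(9.81·0.417⁵·24.6/1880) = 0.04023
ε/(3.7D) = 1.17×10^-6; √(3.17ν²L/(gD³h_f)) = 2.45×10^-5
Q = -0.965·0.04023·ln(2.571×10^-5) = 0.4103 m³/s
Check: V = 3.00 m/s, Re = 9.42×10^5, f = 0.01183, h_f = 24.5 m ≈ 24.6 m ✓

Q ≈ 410 L/s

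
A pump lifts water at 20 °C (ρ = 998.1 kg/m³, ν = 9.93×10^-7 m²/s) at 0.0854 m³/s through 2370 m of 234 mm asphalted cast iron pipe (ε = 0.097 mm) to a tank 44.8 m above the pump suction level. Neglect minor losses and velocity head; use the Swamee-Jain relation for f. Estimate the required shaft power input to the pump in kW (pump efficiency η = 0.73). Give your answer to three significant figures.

P_shaft ≈ 91.6 kW

V = 4Q/(πD²) = 1.986 m/s; Re = 4.68×10^5; ε/D = 4.15×10^-4; f = 0.01728
h_f = f(L/D)V²/2g = 35.18 m
Total head H = z + h_f = 44.8 + 35.18 = 79.98 m
P_hyd = ρgQH = 998.1·9.81·0.0854·79.98 = 66.88 kW
P_shaft = P_hyd/η = 66.88/0.73 = 91.62 kW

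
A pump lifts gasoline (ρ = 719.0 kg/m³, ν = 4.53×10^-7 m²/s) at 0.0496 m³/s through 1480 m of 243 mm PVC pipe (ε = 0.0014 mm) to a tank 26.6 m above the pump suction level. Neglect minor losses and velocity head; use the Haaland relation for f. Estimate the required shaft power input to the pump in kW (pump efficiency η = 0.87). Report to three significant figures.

P_shaft ≈ 12.5 kW

V = 4Q/(πD²) = 1.069 m/s; Re = 5.74×10^5; ε/D = 5.76×10^-6; f = 0.01282
h_f = f(L/D)V²/2g = 4.551 m
Total head H = z + h_f = 26.6 + 4.551 = 31.15 m
P_hyd = ρgQH = 719.0·9.81·0.0496·31.15 = 10.90 kW
P_shaft = P_hyd/η = 10.90/0.87 = 12.53 kW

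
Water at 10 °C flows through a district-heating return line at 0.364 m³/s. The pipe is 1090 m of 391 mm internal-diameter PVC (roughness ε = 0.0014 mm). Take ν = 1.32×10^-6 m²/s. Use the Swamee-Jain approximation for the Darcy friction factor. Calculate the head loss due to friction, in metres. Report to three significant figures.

h_f ≈ 15.5 m

V = 4Q/(πD²) = 4·0.364/(π·0.391²) = 3.032 m/s
Re = VD/ν = 3.032·0.391/1.32×10^-6 = 8.98×10^5 → turbulent
ε/D = 0.0014/391 = 3.58×10^-6
Swamee-Jain: f = 0.01190
h_f = f(L/D)V²/(2g) = 0.01190·(1090/0.391)·3.032²/(2·9.81) = 15.54 m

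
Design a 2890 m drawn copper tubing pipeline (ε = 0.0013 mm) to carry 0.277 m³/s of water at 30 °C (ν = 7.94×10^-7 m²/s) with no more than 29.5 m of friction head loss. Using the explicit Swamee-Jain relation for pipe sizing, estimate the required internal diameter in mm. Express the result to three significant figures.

D ≈ 375 mm

Swamee-Jain (Type III): D = 0.66·[ε^1.25·(LQ²/(gh_f))^4.75 + ν·Q^9.4·(L/(gh_f))^5.2]^0.04
LQ²/(gh_f) = 0.7662; L/(gh_f) = 9.986
Term 1 = ε^1.25·(…)^4.75 = 1.24×10^-8; Term 2 = ν·Q^9.4·(…)^5.2 = 7.18×10^-7
D = 0.66·(1.24×10^-8 + 7.18×10^-7)^0.04 = 0.3750 m = 375 mm
Check: V = 2.51 m/s, Re = 1.18×10^6, f = 0.01138, h_f = 28.1 m ≈ 29.5 m ✓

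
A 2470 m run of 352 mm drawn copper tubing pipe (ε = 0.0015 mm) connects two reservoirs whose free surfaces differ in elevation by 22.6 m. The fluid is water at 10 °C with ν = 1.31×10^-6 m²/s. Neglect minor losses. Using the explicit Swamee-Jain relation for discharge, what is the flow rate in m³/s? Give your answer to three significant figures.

Q ≈ 0.216 m³/s

Swamee-Jain (Type II): Q = -0.965·√(gD⁵h_f/L)·ln[ε/(3.7D) + √(3.17ν²L/(gD³h_f))]
√(gD⁵h_f/L) = √(9.81·0.352⁵·22.6/2470) = 0.02202
ε/(3.7D) = 1.15×10^-6; √(3.17ν²L/(gD³h_f)) = 3.73×10^-5
Q = -0.965·0.02202·ln(3.843×10^-5) = 0.2161 m³/s
Check: V = 2.22 m/s, Re = 5.97×10^5, f = 0.01276, h_f = 22.5 m ≈ 22.6 m ✓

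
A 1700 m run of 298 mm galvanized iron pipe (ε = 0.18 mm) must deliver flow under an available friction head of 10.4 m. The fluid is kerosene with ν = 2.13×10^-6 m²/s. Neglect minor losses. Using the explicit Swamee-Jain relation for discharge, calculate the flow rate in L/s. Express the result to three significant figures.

Q ≈ 94.7 L/s

Swamee-Jain (Type II): Q = -0.965·√(gD⁵h_f/L)·ln[ε/(3.7D) + √(3.17ν²L/(gD³h_f))]
√(gD⁵h_f/L) = √(9.81·0.298⁵·10.4/1700) = 0.01188
ε/(3.7D) = 1.63×10^-4; √(3.17ν²L/(gD³h_f)) = 9.52×10^-5
Q = -0.965·0.01188·ln(2.584×10^-4) = 0.09467 m³/s
Check: V = 1.36 m/s, Re = 1.90×10^5, f = 0.01954, h_f = 10.5 m ≈ 10.4 m ✓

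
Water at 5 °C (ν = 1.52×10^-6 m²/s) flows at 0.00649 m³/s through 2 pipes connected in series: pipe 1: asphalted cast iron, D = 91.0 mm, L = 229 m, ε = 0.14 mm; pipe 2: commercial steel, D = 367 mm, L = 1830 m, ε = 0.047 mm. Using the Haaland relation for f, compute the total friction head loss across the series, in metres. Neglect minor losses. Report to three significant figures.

H ≈ 3.18 m

Pipe 1: V = 0.9979 m/s, Re = 5.97×10^4, ε/D = 0.00154, f = 0.02471, h_1 = f(L/D)V²/2g = 3.155 m
Pipe 2: V = 0.06135 m/s, Re = 1.48×10^4, ε/D = 1.28×10^-4, f = 0.02798, h_2 = f(L/D)V²/2g = 0.02676 m
Series → Q common, losses add: H = Σh = 3.182 m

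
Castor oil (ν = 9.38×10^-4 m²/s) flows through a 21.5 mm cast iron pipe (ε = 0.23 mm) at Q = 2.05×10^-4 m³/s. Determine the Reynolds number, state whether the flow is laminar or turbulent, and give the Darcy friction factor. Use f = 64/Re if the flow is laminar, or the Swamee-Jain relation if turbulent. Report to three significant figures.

V = 4Q/(πD²) = 0.5647 m/s
Re = VD/ν = 0.5647·0.0215/9.38×10^-4 = 12.9
Re < 2300 → laminar → f = 64/Re = 4.945

Re ≈ 12.9; laminar; f = 64/Re ≈ 4.94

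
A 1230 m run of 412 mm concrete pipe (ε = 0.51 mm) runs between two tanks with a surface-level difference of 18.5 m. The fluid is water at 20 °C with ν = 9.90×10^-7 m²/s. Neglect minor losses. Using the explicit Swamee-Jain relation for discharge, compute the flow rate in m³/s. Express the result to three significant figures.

Q ≈ 0.321 m³/s

Swamee-Jain (Type II): Q = -0.965·√(gD⁵h_f/L)·ln[ε/(3.7D) + √(3.17ν²L/(gD³h_f))]
√(gD⁵h_f/L) = √(9.81·0.412⁵·18.5/1230) = 0.04185
ε/(3.7D) = 3.35×10^-4; √(3.17ν²L/(gD³h_f)) = 1.74×10^-5
Q = -0.965·0.04185·ln(3.519×10^-4) = 0.3212 m³/s
Check: V = 2.41 m/s, Re = 1.00×10^6, f = 0.02104, h_f = 18.6 m ≈ 18.5 m ✓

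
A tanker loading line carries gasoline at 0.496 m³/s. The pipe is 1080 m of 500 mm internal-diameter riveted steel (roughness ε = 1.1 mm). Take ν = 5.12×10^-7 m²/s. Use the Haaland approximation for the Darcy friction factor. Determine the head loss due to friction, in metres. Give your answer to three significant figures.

h_f ≈ 17.0 m

V = 4Q/(πD²) = 4·0.496/(π·0.500²) = 2.526 m/s
Re = VD/ν = 2.526·0.500/5.12×10^-7 = 2.47×10^6 → turbulent
ε/D = 1.1/500 = 0.00220
Haaland: f = 0.02414
h_f = f(L/D)V²/(2g) = 0.02414·(1080/0.500)·2.526²/(2·9.81) = 16.96 m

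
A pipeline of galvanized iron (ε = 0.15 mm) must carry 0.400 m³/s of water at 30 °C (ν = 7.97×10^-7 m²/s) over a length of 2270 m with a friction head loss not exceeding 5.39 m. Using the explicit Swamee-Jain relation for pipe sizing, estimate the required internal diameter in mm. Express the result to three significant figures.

Swamee-Jain (Type III): D = 0.66·[ε^1.25·(LQ²/(gh_f))^4.75 + ν·Q^9.4·(L/(gh_f))^5.2]^0.04
LQ²/(gh_f) = 6.869; L/(gh_f) = 42.93
Term 1 = ε^1.25·(…)^4.75 = 0.157; Term 2 = ν·Q^9.4·(…)^5.2 = 0.0448
D = 0.66·(0.157 + 0.0448)^0.04 = 0.6190 m = 619 mm
Check: V = 1.33 m/s, Re = 1.03×10^6, f = 0.01519, h_f = 5.01 m ≈ 5.39 m ✓

D ≈ 619 mm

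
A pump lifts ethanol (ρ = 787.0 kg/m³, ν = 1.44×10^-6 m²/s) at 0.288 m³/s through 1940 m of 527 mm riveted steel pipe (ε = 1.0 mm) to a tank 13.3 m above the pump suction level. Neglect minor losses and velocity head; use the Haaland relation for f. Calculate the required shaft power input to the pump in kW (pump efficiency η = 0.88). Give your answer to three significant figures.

V = 4Q/(πD²) = 1.320 m/s; Re = 4.83×10^5; ε/D = 0.00190; f = 0.02349
h_f = f(L/D)V²/2g = 7.683 m
Total head H = z + h_f = 13.3 + 7.683 = 20.98 m
P_hyd = ρgQH = 787.0·9.81·0.288·20.98 = 46.65 kW
P_shaft = P_hyd/η = 46.65/0.88 = 53.02 kW

P_shaft ≈ 53.0 kW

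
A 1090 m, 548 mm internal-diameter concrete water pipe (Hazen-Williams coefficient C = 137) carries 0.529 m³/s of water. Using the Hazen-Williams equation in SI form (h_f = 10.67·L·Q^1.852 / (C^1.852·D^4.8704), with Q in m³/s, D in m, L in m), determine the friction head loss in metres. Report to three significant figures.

h_f ≈ 7.39 m

h_f = 10.67·1090·0.529^1.852 / (137^1.852·0.548^4.8704) = 7.387 m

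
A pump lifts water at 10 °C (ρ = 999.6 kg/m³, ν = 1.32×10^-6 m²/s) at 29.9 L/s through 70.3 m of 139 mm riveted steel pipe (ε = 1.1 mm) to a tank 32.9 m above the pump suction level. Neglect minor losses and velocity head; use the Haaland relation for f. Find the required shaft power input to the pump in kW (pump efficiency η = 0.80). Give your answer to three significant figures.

V = 4Q/(πD²) = 1.970 m/s; Re = 2.07×10^5; ε/D = 0.00791; f = 0.03546
h_f = f(L/D)V²/2g = 3.548 m
Total head H = z + h_f = 32.9 + 3.548 = 36.45 m
P_hyd = ρgQH = 999.6·9.81·0.0299·36.45 = 10.69 kW
P_shaft = P_hyd/η = 10.69/0.80 = 13.36 kW

P_shaft ≈ 13.4 kW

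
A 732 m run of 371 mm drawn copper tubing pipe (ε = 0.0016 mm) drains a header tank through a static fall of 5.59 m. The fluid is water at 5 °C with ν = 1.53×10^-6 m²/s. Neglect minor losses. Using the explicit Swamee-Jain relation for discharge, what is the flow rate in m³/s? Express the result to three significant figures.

Q ≈ 0.222 m³/s

Swamee-Jain (Type II): Q = -0.965·√(gD⁵h_f/L)·ln[ε/(3.7D) + √(3.17ν²L/(gD³h_f))]
√(gD⁵h_f/L) = √(9.81·0.371⁵·5.59/732) = 0.02295
ε/(3.7D) = 1.17×10^-6; √(3.17ν²L/(gD³h_f)) = 4.40×10^-5
Q = -0.965·0.02295·ln(4.521×10^-5) = 0.2215 m³/s
Check: V = 2.05 m/s, Re = 4.97×10^5, f = 0.01317, h_f = 5.56 m ≈ 5.59 m ✓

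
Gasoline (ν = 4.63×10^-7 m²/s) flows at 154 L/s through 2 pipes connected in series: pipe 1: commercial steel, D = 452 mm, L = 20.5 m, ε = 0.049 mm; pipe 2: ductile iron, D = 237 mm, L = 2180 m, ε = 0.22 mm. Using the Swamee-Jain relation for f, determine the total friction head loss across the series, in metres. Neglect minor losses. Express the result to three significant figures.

H ≈ 112 m

Pipe 1: V = 0.9597 m/s, Re = 9.37×10^5, ε/D = 1.08×10^-4, f = 0.01370, h_1 = f(L/D)V²/2g = 0.02918 m
Pipe 2: V = 3.491 m/s, Re = 1.79×10^6, ε/D = 9.28×10^-4, f = 0.01953, h_2 = f(L/D)V²/2g = 111.6 m
Series → Q common, losses add: H = Σh = 111.6 m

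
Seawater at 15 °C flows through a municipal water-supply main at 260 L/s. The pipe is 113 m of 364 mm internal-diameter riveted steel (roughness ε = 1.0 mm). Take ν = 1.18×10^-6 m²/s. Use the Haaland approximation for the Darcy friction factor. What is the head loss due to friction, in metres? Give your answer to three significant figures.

h_f ≈ 2.54 m

V = 4Q/(πD²) = 4·0.260/(π·0.364²) = 2.499 m/s
Re = VD/ν = 2.499·0.364/1.18×10^-6 = 7.71×10^5 → turbulent
ε/D = 1.0/364 = 0.00275
Haaland: f = 0.02575
h_f = f(L/D)V²/(2g) = 0.02575·(113/0.364)·2.499²/(2·9.81) = 2.543 m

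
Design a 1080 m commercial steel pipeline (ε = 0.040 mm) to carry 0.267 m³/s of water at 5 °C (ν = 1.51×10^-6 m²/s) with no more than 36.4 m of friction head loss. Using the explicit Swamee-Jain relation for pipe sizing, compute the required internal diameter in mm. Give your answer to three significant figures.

Swamee-Jain (Type III): D = 0.66·[ε^1.25·(LQ²/(gh_f))^4.75 + ν·Q^9.4·(L/(gh_f))^5.2]^0.04
LQ²/(gh_f) = 0.2156; L/(gh_f) = 3.024
Term 1 = ε^1.25·(…)^4.75 = 2.18×10^-9; Term 2 = ν·Q^9.4·(…)^5.2 = 1.94×10^-9
D = 0.66·(2.18×10^-9 + 1.94×10^-9)^0.04 = 0.3049 m = 305 mm
Check: V = 3.66 m/s, Re = 7.38×10^5, f = 0.01428, h_f = 34.5 m ≈ 36.4 m ✓

D ≈ 305 mm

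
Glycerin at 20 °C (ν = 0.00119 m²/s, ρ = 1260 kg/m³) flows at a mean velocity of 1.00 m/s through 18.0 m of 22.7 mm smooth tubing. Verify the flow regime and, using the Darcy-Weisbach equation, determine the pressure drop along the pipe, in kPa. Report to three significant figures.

Re = VD/ν = 1.00·0.02270/0.00119 = 19.1 → laminar (Re < 2300)
f = 64/Re = 3.355
h_f = f(L/D)V²/(2g) = 3.355·(18.0/0.02270)·1.00²/(2·9.81) = 135.6 m
Δp = ρg·h_f = 1260·9.81·135.6 = 1676 kPa

Δp ≈ 1680 kPa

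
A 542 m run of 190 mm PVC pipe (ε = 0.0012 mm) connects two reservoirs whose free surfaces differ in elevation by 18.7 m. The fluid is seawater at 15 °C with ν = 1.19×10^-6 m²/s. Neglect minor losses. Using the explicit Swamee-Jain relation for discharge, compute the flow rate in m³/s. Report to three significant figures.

Swamee-Jain (Type II): Q = -0.965·√(gD⁵h_f/L)·ln[ε/(3.7D) + √(3.17ν²L/(gD³h_f))]
√(gD⁵h_f/L) = √(9.81·0.190⁵·18.7/542) = 0.009155
ε/(3.7D) = 1.71×10^-6; √(3.17ν²L/(gD³h_f)) = 4.40×10^-5
Q = -0.965·0.009155·ln(4.568×10^-5) = 0.08829 m³/s
Check: V = 3.11 m/s, Re = 4.97×10^5, f = 0.01321, h_f = 18.6 m ≈ 18.7 m ✓

Q ≈ 0.0883 m³/s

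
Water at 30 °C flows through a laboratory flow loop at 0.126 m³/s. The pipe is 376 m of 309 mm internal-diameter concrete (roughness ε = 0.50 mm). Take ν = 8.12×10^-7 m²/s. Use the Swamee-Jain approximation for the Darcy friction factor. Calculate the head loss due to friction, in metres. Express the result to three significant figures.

V = 4Q/(πD²) = 4·0.126/(π·0.309²) = 1.680 m/s
Re = VD/ν = 1.680·0.309/8.12×10^-7 = 6.39×10^5 → turbulent
ε/D = 0.50/309 = 0.00162
Swamee-Jain: f = 0.02259
h_f = f(L/D)V²/(2g) = 0.02259·(376/0.309)·1.680²/(2·9.81) = 3.956 m

h_f ≈ 3.96 m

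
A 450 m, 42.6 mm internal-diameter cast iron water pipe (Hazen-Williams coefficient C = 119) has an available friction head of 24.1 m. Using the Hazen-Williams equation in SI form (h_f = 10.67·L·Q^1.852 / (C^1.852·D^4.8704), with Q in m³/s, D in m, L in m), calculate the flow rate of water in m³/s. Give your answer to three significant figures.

Rearranging: Q = [h_f·C^1.852·D^4.8704 / (10.67·L)]^(1/1.852)
Q = [24.1·119^1.852·0.0426^4.8704 / (10.67·450)]^0.540 = 0.001697 m³/s

Q ≈ 0.00170 m³/s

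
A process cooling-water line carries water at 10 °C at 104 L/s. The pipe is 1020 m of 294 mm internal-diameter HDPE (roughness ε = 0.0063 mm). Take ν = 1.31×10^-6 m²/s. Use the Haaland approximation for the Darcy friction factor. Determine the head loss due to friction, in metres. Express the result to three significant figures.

h_f ≈ 5.88 m

V = 4Q/(πD²) = 4·0.104/(π·0.294²) = 1.532 m/s
Re = VD/ν = 1.532·0.294/1.31×10^-6 = 3.44×10^5 → turbulent
ε/D = 0.0063/294 = 2.14×10^-5
Haaland: f = 0.01418
h_f = f(L/D)V²/(2g) = 0.01418·(1020/0.294)·1.532²/(2·9.81) = 5.885 m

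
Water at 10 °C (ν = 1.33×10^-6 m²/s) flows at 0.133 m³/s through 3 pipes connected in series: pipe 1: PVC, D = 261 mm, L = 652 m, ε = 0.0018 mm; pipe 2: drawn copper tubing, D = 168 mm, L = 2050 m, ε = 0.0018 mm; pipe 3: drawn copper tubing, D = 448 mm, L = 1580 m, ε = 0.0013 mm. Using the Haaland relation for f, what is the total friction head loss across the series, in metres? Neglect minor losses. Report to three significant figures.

Pipe 1: V = 2.486 m/s, Re = 4.88×10^5, ε/D = 6.90×10^-6, f = 0.01320, h_1 = f(L/D)V²/2g = 10.38 m
Pipe 2: V = 6.000 m/s, Re = 7.58×10^5, ε/D = 1.07×10^-5, f = 0.01231, h_2 = f(L/D)V²/2g = 275.5 m
Pipe 3: V = 0.8437 m/s, Re = 2.84×10^5, ε/D = 2.90×10^-6, f = 0.01451, h_3 = f(L/D)V²/2g = 1.857 m
Series → Q common, losses add: H = Σh = 287.8 m

H ≈ 288 m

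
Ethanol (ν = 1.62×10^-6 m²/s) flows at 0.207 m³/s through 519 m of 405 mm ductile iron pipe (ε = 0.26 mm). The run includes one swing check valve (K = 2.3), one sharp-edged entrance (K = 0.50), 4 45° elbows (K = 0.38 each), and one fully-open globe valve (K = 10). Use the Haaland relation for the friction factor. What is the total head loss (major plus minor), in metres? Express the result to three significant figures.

H_L ≈ 5.02 m

V = 4Q/(πD²) = 1.607 m/s; V²/2g = 0.1316 m
Re = 4.02×10^5, ε/D = 6.42×10^-4 → f = 0.01859 (Haaland)
Major: h_f = f(L/D)·V²/2g = 0.01859·1281·0.1316 = 3.134 m
Minor: ΣK = 14.3; h_m = ΣK·V²/2g = 1.884 m
Total H_L = 3.134 + 1.884 = 5.019 m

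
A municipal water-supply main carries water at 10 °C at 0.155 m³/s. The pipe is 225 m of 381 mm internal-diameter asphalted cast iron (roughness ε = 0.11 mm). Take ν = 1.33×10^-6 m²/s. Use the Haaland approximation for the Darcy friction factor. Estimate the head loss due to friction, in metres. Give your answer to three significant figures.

V = 4Q/(πD²) = 4·0.155/(π·0.381²) = 1.360 m/s
Re = VD/ν = 1.360·0.381/1.33×10^-6 = 3.89×10^5 → turbulent
ε/D = 0.11/381 = 2.89×10^-4
Haaland: f = 0.01636
h_f = f(L/D)V²/(2g) = 0.01636·(225/0.381)·1.360²/(2·9.81) = 0.9099 m

h_f ≈ 0.910 m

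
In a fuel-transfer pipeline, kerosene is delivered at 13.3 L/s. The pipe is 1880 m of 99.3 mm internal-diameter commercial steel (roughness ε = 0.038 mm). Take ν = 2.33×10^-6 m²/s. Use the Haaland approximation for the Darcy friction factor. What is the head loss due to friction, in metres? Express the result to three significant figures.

h_f ≈ 58.4 m

V = 4Q/(πD²) = 4·0.0133/(π·0.0993²) = 1.717 m/s
Re = VD/ν = 1.717·0.0993/2.33×10^-6 = 7.32×10^4 → turbulent
ε/D = 0.038/99.3 = 3.83×10^-4
Haaland: f = 0.02051
h_f = f(L/D)V²/(2g) = 0.02051·(1880/0.0993)·1.717²/(2·9.81) = 58.36 m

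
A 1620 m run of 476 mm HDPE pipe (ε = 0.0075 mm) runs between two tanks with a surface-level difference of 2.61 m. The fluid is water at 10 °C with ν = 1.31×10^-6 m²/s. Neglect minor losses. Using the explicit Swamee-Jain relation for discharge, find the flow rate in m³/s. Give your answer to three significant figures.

Q ≈ 0.184 m³/s

Swamee-Jain (Type II): Q = -0.965·√(gD⁵h_f/L)·ln[ε/(3.7D) + √(3.17ν²L/(gD³h_f))]
√(gD⁵h_f/L) = √(9.81·0.476⁵·2.61/1620) = 0.01965
ε/(3.7D) = 4.26×10^-6; √(3.17ν²L/(gD³h_f)) = 5.65×10^-5
Q = -0.965·0.01965·ln(6.075×10^-5) = 0.1841 m³/s
Check: V = 1.03 m/s, Re = 3.76×10^5, f = 0.01400, h_f = 2.60 m ≈ 2.61 m ✓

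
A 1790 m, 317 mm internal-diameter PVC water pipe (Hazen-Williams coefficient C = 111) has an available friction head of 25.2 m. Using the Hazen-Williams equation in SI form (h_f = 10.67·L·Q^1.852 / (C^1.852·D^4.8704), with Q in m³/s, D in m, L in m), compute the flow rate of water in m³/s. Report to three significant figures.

Q ≈ 0.151 m³/s

Rearranging: Q = [h_f·C^1.852·D^4.8704 / (10.67·L)]^(1/1.852)
Q = [25.2·111^1.852·0.317^4.8704 / (10.67·1790)]^0.540 = 0.1508 m³/s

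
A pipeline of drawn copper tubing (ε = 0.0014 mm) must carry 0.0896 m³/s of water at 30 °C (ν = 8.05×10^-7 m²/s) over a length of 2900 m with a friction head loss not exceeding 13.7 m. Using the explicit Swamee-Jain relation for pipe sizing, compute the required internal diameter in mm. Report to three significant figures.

D ≈ 288 mm

Swamee-Jain (Type III): D = 0.66·[ε^1.25·(LQ²/(gh_f))^4.75 + ν·Q^9.4·(L/(gh_f))^5.2]^0.04
LQ²/(gh_f) = 0.1732; L/(gh_f) = 21.58
Term 1 = ε^1.25·(…)^4.75 = 1.16×10^-11; Term 2 = ν·Q^9.4·(…)^5.2 = 9.87×10^-10
D = 0.66·(1.16×10^-11 + 9.87×10^-10)^0.04 = 0.2881 m = 288 mm
Check: V = 1.37 m/s, Re = 4.92×10^5, f = 0.01321, h_f = 12.8 m ≈ 13.7 m ✓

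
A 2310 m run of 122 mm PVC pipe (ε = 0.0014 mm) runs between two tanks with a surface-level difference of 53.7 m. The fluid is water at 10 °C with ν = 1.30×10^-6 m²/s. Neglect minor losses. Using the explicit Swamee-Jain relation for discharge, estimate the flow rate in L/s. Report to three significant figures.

Swamee-Jain (Type II): Q = -0.965·√(gD⁵h_f/L)·ln[ε/(3.7D) + √(3.17ν²L/(gD³h_f))]
√(gD⁵h_f/L) = √(9.81·0.122⁵·53.7/2310) = 0.002483
ε/(3.7D) = 3.10×10^-6; √(3.17ν²L/(gD³h_f)) = 1.14×10^-4
Q = -0.965·0.002483·ln(1.168×10^-4) = 0.02169 m³/s
Check: V = 1.86 m/s, Re = 1.74×10^5, f = 0.01606, h_f = 53.4 m ≈ 53.7 m ✓

Q ≈ 21.7 L/s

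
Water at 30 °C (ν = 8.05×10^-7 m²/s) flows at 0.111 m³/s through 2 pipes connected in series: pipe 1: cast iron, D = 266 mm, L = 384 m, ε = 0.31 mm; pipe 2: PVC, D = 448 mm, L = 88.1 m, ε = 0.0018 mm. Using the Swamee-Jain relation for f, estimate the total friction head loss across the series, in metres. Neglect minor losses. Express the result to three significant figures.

H ≈ 6.20 m

Pipe 1: V = 1.997 m/s, Re = 6.60×10^5, ε/D = 0.00117, f = 0.02090, h_1 = f(L/D)V²/2g = 6.137 m
Pipe 2: V = 0.7042 m/s, Re = 3.92×10^5, ε/D = 4.02×10^-6, f = 0.01374, h_2 = f(L/D)V²/2g = 0.06827 m
Series → Q common, losses add: H = Σh = 6.205 m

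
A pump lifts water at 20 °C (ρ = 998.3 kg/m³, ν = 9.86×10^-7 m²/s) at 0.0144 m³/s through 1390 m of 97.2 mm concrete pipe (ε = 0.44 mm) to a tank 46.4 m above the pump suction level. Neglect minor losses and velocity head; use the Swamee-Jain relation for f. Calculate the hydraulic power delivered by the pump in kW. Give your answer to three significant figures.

P_hyd ≈ 18.2 kW

V = 4Q/(πD²) = 1.941 m/s; Re = 1.91×10^5; ε/D = 0.00453; f = 0.03019
h_f = f(L/D)V²/2g = 82.86 m
Total head H = z + h_f = 46.4 + 82.86 = 129.3 m
P_hyd = ρgQH = 998.3·9.81·0.0144·129.3 = 18.23 kW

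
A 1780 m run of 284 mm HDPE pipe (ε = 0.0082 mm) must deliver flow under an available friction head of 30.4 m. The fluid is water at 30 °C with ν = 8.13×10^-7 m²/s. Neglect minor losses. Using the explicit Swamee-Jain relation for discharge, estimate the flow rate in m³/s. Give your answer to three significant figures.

Swamee-Jain (Type II): Q = -0.965·√(gD⁵h_f/L)·ln[ε/(3.7D) + √(3.17ν²L/(gD³h_f))]
√(gD⁵h_f/L) = √(9.81·0.284⁵·30.4/1780) = 0.01759
ε/(3.7D) = 7.80×10^-6; √(3.17ν²L/(gD³h_f)) = 2.34×10^-5
Q = -0.965·0.01759·ln(3.117×10^-5) = 0.1762 m³/s
Check: V = 2.78 m/s, Re = 9.71×10^5, f = 0.01232, h_f = 30.4 m ≈ 30.4 m ✓

Q ≈ 0.176 m³/s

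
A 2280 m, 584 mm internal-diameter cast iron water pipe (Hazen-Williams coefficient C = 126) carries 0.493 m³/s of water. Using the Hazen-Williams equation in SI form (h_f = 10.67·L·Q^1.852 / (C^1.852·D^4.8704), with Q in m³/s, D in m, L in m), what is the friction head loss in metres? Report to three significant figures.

h_f ≈ 11.6 m

h_f = 10.67·2280·0.493^1.852 / (126^1.852·0.584^4.8704) = 11.62 m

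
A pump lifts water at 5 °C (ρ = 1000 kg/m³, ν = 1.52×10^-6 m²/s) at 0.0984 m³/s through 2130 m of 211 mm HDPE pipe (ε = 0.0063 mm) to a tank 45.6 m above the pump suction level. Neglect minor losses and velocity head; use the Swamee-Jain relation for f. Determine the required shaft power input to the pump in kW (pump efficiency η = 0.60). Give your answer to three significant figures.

P_shaft ≈ 166 kW

V = 4Q/(πD²) = 2.814 m/s; Re = 3.91×10^5; ε/D = 2.99×10^-5; f = 0.01409
h_f = f(L/D)V²/2g = 57.41 m
Total head H = z + h_f = 45.6 + 57.41 = 103.0 m
P_hyd = ρgQH = 1000·9.81·0.0984·103.0 = 99.43 kW
P_shaft = P_hyd/η = 99.43/0.60 = 165.7 kW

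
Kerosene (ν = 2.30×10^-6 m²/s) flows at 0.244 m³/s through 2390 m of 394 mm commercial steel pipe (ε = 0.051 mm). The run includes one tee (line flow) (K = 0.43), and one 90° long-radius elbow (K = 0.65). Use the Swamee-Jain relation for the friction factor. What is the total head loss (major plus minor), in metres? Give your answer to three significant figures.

H_L ≈ 19.3 m

V = 4Q/(πD²) = 2.001 m/s; V²/2g = 0.2041 m
Re = 3.43×10^5, ε/D = 1.29×10^-4 → f = 0.01545 (Swamee-Jain)
Major: h_f = f(L/D)·V²/2g = 0.01545·6066·0.2041 = 19.13 m
Minor: ΣK = 1.08; h_m = ΣK·V²/2g = 0.2205 m
Total H_L = 19.13 + 0.2205 = 19.35 m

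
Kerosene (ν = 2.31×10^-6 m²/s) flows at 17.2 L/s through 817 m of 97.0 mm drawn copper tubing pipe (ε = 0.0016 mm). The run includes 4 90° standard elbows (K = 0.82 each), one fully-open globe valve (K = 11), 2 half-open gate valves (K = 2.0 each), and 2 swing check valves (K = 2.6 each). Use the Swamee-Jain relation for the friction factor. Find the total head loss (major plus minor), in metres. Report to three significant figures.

V = 4Q/(πD²) = 2.328 m/s; V²/2g = 0.2761 m
Re = 9.77×10^4, ε/D = 1.65×10^-5 → f = 0.01805 (Swamee-Jain)
Major: h_f = f(L/D)·V²/2g = 0.01805·8423·0.2761 = 41.97 m
Minor: ΣK = 23.5; h_m = ΣK·V²/2g = 6.483 m
Total H_L = 41.97 + 6.483 = 48.46 m

H_L ≈ 48.5 m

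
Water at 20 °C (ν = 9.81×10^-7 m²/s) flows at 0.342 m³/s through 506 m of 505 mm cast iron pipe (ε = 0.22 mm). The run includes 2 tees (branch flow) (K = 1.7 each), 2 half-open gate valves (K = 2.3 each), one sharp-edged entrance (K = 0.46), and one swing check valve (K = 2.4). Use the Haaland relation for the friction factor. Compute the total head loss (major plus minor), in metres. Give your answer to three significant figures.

H_L ≈ 4.11 m

V = 4Q/(πD²) = 1.707 m/s; V²/2g = 0.1486 m
Re = 8.79×10^5, ε/D = 4.36×10^-4 → f = 0.01678 (Haaland)
Major: h_f = f(L/D)·V²/2g = 0.01678·1002·0.1486 = 2.498 m
Minor: ΣK = 10.9; h_m = ΣK·V²/2g = 1.614 m
Total H_L = 2.498 + 1.614 = 4.112 m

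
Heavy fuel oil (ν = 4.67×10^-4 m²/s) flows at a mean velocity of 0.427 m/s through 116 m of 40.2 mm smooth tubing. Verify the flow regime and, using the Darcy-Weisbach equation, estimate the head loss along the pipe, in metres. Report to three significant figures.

h_f ≈ 46.7 m

Re = VD/ν = 0.427·0.04020/4.67×10^-4 = 36.8 → laminar (Re < 2300)
f = 64/Re = 1.741
h_f = f(L/D)V²/(2g) = 1.741·(116/0.04020)·0.427²/(2·9.81) = 46.69 m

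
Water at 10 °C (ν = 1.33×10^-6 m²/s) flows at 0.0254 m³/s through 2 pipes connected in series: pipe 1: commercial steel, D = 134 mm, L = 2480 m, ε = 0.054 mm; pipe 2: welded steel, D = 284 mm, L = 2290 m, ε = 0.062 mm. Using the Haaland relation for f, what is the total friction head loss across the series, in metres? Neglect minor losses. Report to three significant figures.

Pipe 1: V = 1.801 m/s, Re = 1.81×10^5, ε/D = 4.03×10^-4, f = 0.01829, h_1 = f(L/D)V²/2g = 55.96 m
Pipe 2: V = 0.4010 m/s, Re = 8.56×10^4, ε/D = 2.18×10^-4, f = 0.01932, h_2 = f(L/D)V²/2g = 1.277 m
Series → Q common, losses add: H = Σh = 57.23 m

H ≈ 57.2 m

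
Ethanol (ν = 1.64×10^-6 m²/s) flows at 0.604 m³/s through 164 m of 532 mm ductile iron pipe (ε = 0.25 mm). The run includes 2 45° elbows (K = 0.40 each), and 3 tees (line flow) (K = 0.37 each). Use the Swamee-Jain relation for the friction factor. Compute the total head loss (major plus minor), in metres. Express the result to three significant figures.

H_L ≈ 2.71 m

V = 4Q/(πD²) = 2.717 m/s; V²/2g = 0.3763 m
Re = 8.81×10^5, ε/D = 4.70×10^-4 → f = 0.01716 (Swamee-Jain)
Major: h_f = f(L/D)·V²/2g = 0.01716·308.3·0.3763 = 1.991 m
Minor: ΣK = 1.91; h_m = ΣK·V²/2g = 0.7188 m
Total H_L = 1.991 + 0.7188 = 2.710 m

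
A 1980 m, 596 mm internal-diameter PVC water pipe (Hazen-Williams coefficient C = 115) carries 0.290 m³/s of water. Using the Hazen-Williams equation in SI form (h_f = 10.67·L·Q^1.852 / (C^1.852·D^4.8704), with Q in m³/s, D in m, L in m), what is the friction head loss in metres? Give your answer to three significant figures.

h_f = 10.67·1980·0.290^1.852 / (115^1.852·0.596^4.8704) = 4.050 m

h_f ≈ 4.05 m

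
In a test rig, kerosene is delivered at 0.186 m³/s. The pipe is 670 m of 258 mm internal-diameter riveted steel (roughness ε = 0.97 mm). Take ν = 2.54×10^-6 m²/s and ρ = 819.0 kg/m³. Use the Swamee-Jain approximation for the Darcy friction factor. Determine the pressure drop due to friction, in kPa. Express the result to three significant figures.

Δp ≈ 382 kPa

V = 4Q/(πD²) = 4·0.186/(π·0.258²) = 3.558 m/s
Re = VD/ν = 3.558·0.258/2.54×10^-6 = 3.61×10^5 → turbulent
ε/D = 0.97/258 = 0.00376
Swamee-Jain: f = 0.02836
h_f = f(L/D)V²/(2g) = 0.02836·(670/0.258)·3.558²/(2·9.81) = 47.51 m
Δp = ρg·h_f = 819.0·9.81·47.51 = 381.7 kPa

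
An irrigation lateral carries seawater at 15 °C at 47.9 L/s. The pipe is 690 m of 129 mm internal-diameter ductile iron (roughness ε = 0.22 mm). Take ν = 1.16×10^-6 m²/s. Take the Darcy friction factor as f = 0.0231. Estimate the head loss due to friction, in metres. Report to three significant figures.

h_f ≈ 84.6 m

V = 4Q/(πD²) = 4·0.0479/(π·0.129²) = 3.665 m/s
h_f = f(L/D)V²/(2g) = 0.02310·(690/0.129)·3.665²/(2·9.81) = 84.59 m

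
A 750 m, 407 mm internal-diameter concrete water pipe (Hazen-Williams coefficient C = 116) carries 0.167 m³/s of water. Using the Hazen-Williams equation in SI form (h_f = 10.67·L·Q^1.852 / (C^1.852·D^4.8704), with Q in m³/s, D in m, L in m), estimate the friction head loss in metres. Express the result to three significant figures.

h_f ≈ 3.48 m

h_f = 10.67·750·0.167^1.852 / (116^1.852·0.407^4.8704) = 3.481 m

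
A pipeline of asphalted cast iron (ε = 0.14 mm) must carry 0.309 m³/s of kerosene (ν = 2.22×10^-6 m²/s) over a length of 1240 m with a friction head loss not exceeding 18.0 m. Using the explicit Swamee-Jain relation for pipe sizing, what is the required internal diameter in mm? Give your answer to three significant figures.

Swamee-Jain (Type III): D = 0.66·[ε^1.25·(LQ²/(gh_f))^4.75 + ν·Q^9.4·(L/(gh_f))^5.2]^0.04
LQ²/(gh_f) = 0.6705; L/(gh_f) = 7.022
Term 1 = ε^1.25·(…)^4.75 = 2.28×10^-6; Term 2 = ν·Q^9.4·(…)^5.2 = 8.99×10^-7
D = 0.66·(2.28×10^-6 + 8.99×10^-7)^0.04 = 0.3978 m = 398 mm
Check: V = 2.49 m/s, Re = 4.46×10^5, f = 0.01690, h_f = 16.6 m ≈ 18.0 m ✓

D ≈ 398 mm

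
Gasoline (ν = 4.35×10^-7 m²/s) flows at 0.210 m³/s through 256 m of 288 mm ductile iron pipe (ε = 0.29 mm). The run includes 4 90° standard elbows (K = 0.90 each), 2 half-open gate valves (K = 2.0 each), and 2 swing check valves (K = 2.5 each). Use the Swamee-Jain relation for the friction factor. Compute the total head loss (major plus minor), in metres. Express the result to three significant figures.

V = 4Q/(πD²) = 3.224 m/s; V²/2g = 0.5297 m
Re = 2.13×10^6, ε/D = 0.00101 → f = 0.01987 (Swamee-Jain)
Major: h_f = f(L/D)·V²/2g = 0.01987·888.9·0.5297 = 9.354 m
Minor: ΣK = 12.6; h_m = ΣK·V²/2g = 6.674 m
Total H_L = 9.354 + 6.674 = 16.03 m

H_L ≈ 16.0 m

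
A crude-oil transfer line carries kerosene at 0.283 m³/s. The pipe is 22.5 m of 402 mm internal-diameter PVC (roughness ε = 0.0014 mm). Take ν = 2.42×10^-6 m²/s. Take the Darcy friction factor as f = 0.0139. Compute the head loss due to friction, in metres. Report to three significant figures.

h_f ≈ 0.197 m

V = 4Q/(πD²) = 4·0.283/(π·0.402²) = 2.230 m/s
h_f = f(L/D)V²/(2g) = 0.01390·(22.5/0.402)·2.230²/(2·9.81) = 0.1971 m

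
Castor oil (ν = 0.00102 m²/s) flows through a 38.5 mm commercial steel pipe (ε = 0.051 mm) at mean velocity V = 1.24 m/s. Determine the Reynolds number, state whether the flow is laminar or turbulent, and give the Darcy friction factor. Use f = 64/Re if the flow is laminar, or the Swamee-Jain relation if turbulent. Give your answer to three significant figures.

Re = VD/ν = 1.240·0.0385/0.00102 = 46.8
Re < 2300 → laminar → f = 64/Re = 1.367

Re ≈ 46.8; laminar; f = 64/Re ≈ 1.37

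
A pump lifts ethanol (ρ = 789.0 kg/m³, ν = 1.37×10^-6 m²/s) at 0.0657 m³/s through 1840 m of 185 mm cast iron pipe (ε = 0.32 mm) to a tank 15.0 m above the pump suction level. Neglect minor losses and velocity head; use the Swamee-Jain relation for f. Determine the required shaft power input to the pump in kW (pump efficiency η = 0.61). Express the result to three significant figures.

V = 4Q/(πD²) = 2.444 m/s; Re = 3.30×10^5; ε/D = 0.00173; f = 0.02329
h_f = f(L/D)V²/2g = 70.54 m
Total head H = z + h_f = 15.0 + 70.54 = 85.54 m
P_hyd = ρgQH = 789.0·9.81·0.0657·85.54 = 43.50 kW
P_shaft = P_hyd/η = 43.50/0.61 = 71.31 kW

P_shaft ≈ 71.3 kW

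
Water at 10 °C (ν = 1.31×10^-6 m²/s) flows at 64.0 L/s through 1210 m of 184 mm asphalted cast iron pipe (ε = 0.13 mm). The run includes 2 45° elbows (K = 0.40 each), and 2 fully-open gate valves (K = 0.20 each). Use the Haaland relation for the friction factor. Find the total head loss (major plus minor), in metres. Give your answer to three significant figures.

H_L ≈ 37.4 m

V = 4Q/(πD²) = 2.407 m/s; V²/2g = 0.2953 m
Re = 3.38×10^5, ε/D = 7.07×10^-4 → f = 0.01907 (Haaland)
Major: h_f = f(L/D)·V²/2g = 0.01907·6576·0.2953 = 37.03 m
Minor: ΣK = 1.20; h_m = ΣK·V²/2g = 0.3543 m
Total H_L = 37.03 + 0.3543 = 37.38 m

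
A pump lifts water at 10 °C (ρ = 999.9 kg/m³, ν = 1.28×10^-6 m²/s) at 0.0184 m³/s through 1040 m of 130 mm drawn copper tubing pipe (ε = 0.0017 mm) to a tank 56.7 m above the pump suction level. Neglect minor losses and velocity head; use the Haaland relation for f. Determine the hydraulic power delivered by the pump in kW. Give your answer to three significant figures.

V = 4Q/(πD²) = 1.386 m/s; Re = 1.41×10^5; ε/D = 1.31×10^-5; f = 0.01668
h_f = f(L/D)V²/2g = 13.07 m
Total head H = z + h_f = 56.7 + 13.07 = 69.77 m
P_hyd = ρgQH = 999.9·9.81·0.0184·69.77 = 12.59 kW

P_hyd ≈ 12.6 kW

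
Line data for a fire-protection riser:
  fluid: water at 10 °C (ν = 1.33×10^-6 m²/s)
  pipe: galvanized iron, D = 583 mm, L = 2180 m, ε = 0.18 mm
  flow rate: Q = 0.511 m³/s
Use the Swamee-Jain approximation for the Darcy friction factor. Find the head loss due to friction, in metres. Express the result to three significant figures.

h_f ≈ 11.1 m

V = 4Q/(πD²) = 4·0.511/(π·0.583²) = 1.914 m/s
Re = VD/ν = 1.914·0.583/1.33×10^-6 = 8.39×10^5 → turbulent
ε/D = 0.18/583 = 3.09×10^-4
Swamee-Jain: f = 0.01596
h_f = f(L/D)V²/(2g) = 0.01596·(2180/0.583)·1.914²/(2·9.81) = 11.15 m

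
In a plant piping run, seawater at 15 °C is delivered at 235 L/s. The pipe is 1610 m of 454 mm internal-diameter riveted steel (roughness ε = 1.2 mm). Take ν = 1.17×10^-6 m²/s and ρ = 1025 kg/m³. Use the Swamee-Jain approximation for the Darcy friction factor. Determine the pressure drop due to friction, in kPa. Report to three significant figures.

Δp ≈ 98.1 kPa

V = 4Q/(πD²) = 4·0.235/(π·0.454²) = 1.452 m/s
Re = VD/ν = 1.452·0.454/1.17×10^-6 = 5.63×10^5 → turbulent
ε/D = 1.2/454 = 0.00264
Swamee-Jain: f = 0.02563
h_f = f(L/D)V²/(2g) = 0.02563·(1610/0.454)·1.452²/(2·9.81) = 9.761 m
Δp = ρg·h_f = 1025·9.81·9.761 = 98.15 kPa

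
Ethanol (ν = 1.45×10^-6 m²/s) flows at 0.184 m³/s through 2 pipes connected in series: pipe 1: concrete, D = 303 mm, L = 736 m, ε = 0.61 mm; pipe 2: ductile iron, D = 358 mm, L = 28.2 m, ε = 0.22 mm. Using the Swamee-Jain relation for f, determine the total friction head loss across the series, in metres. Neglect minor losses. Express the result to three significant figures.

Pipe 1: V = 2.552 m/s, Re = 5.33×10^5, ε/D = 0.00201, f = 0.02391, h_1 = f(L/D)V²/2g = 19.28 m
Pipe 2: V = 1.828 m/s, Re = 4.51×10^5, ε/D = 6.15×10^-4, f = 0.01854, h_2 = f(L/D)V²/2g = 0.2487 m
Series → Q common, losses add: H = Σh = 19.53 m

H ≈ 19.5 m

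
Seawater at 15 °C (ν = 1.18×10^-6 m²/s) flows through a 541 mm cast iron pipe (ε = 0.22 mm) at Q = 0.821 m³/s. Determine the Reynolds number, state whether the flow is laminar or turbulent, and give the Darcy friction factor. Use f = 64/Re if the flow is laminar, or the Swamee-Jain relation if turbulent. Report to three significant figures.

Re ≈ 1.64×10^6; turbulent; f ≈ 0.0164

V = 4Q/(πD²) = 3.572 m/s
Re = VD/ν = 3.572·0.541/1.18×10^-6 = 1.64×10^6
Re > 4000 → turbulent; ε/D = 4.07×10^-4
Swamee-Jain: f = 0.01640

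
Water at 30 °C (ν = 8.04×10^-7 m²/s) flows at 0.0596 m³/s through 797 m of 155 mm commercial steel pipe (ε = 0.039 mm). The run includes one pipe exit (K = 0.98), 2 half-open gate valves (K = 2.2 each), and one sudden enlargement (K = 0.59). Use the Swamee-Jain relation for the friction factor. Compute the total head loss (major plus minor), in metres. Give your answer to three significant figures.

V = 4Q/(πD²) = 3.159 m/s; V²/2g = 0.5085 m
Re = 6.09×10^5, ε/D = 2.52×10^-4 → f = 0.01575 (Swamee-Jain)
Major: h_f = f(L/D)·V²/2g = 0.01575·5142·0.5085 = 41.18 m
Minor: ΣK = 5.97; h_m = ΣK·V²/2g = 3.036 m
Total H_L = 41.18 + 3.036 = 44.22 m

H_L ≈ 44.2 m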